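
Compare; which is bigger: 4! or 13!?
4!=24, 13!=6,227,020,800. 13! > 4!.

Answer: 13!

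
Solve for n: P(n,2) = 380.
20

Reasoning: P(n,2) = n(n−1) is increasing in n; n(n−1) ≈ (n−0.5)^2 = 380 gives n ≈ 20.0. Check: P(18,2) = 306, P(19,2) = 342, P(20,2) = 380 ✓. So n = 20.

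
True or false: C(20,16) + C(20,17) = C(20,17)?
False

Working:
Pascal's identity gives C(21,17) = 5,985, whereas C(20,17) = 1,140.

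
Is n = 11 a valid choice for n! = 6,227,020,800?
No

Reasoning: 11! = 11·10! = 11·3,628,800 = 39,916,800, which does not equal 6,227,020,800.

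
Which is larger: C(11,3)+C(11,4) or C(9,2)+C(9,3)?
C(11,3)+C(11,4)

Reasoning: First=495, Second=120.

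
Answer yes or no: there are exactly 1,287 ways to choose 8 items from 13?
Yes

Explanation: C(13,8) = 1,287.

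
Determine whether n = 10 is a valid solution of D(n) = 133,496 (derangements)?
D(10) = (10-1)·[D(9) + D(8)] = 9·[133,496 + 14,833] = 1,334,961, which does not equal 133,496.

Answer: No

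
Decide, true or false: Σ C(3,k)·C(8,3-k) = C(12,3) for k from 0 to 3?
False

Reasoning: Vandermonde's identity gives C(11,3) = 165; RHS C(12,3) = 220.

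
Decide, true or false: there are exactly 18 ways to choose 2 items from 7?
False
C(7,2) = 21 ≠ 18.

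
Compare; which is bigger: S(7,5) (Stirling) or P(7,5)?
P(7,5)
S(7,5) = 5·S(6,5) + S(6,4) = 5·15 + 65 = 140; P(7,5) = 2,520.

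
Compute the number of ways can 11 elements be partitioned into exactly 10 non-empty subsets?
55

Solution: This equals S(11,10), the Stirling number of the 2nd kind.
Using the Stirling recurrence: S(n,k) = k·S(n-1,k) + S(n-1,k-1)
S(11,10) = 10·S(10,10) + S(10,9)
         = 10·1 + 45
         = 10 + 45
         = 55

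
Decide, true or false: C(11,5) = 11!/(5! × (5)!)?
False

Working:
The correct denominator is 5!×6!, giving C(11,5) = 462; the stated RHS is 11!/(5!×5!) = 2,772 ≠ 462, so the statement does not hold.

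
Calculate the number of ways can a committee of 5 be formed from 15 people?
3,003
C(15,5) = 15! / (5! × (15-5)!)
         = 15! / (5! × 10!)
         = 3,003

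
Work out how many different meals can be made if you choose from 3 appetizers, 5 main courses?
15

Explanation: By the multiplication principle: 3 × 5 = 15.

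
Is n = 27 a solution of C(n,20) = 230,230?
C(27,20) = 27·26·25·24·23·22·21·20·19·18·17·16·15·14·13·12·11·10·9·8/20! = 2,160,489,970,321,101,619,200,000/2,432,902,008,176,640,000 = 888,030, which does not equal 230,230.

Answer: No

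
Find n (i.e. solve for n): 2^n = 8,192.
8,192 = 1,024 × 8 = 2^10 × 2^3 = 2^13, so n = 13.
Final answer: 13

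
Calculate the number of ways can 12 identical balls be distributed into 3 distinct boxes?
91

Solution: C(12+3-1, 3-1) = C(14, 2) = 91.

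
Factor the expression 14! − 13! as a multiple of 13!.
13 × 13! = 80,951,270,400

Solution: 14! − 13! = 14·13! − 13! = (14 − 1)·13! = 13 × 13! = 80,951,270,400.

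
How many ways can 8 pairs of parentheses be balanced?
1,430

Solution: Using the Catalan number formula: C_n = C(2n, n) / (n+1)
C_8 = C(16, 8) / (8+1)
     = 12870 / 9
     = 1,430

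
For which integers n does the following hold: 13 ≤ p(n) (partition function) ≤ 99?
7, 8, 9, 10, 11, 12

Reasoning: Tabulating p(n) via p(n) = p(n−1) + p(n−2) − p(n−5) − p(n−7) + …: p(6)=11; p(7)=15; p(8)=22; p(9)=30; p(10)=42; p(11)=56; p(12)=77; p(13)=101. So valid n = 7, 8, 9, 10, 11, 12.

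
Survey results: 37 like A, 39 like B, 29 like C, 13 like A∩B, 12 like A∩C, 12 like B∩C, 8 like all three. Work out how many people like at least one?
76

|A∪B∪C| = 37+39+29-13-12-12+8 = 76.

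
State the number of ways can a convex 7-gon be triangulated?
42

Working:
Using the Catalan number formula: C_n = C(2n, n) / (n+1)
C_5 = C(10, 5) / (5+1)
     = 252 / 6
     = 42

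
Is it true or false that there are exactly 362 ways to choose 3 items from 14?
C(14,3) = 364 ≠ 362.
Final answer: False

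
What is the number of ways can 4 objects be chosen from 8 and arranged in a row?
1,680

Reasoning: P(8,4) = 8!/(8-4)! = 1,680.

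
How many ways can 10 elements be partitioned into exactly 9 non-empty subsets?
This equals S(10,9), the Stirling number of the 2nd kind.
Using the Stirling recurrence: S(n,k) = k·S(n-1,k) + S(n-1,k-1)
S(10,9) = 9·S(9,9) + S(9,8)
         = 9·1 + 36
         = 9 + 36
         = 45
Final answer: 45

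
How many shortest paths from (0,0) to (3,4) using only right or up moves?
Choose 3 rights from 7 moves: C(7,3) = 35.
Final answer: 35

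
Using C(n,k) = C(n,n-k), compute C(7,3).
35

Reasoning: C(7,3) = C(7,4) = 35.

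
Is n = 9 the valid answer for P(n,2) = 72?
Yes

Reasoning: P(9,2) = 9·8 = 72, which equals 72.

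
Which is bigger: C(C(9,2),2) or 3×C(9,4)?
C(C(9,2),2)

Explanation: C(C(9,2),2)=630, 3×C(9,4)=378.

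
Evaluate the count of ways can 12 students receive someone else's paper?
176,214,841

Explanation: Using D(n) = (n-1)[D(n-1) + D(n-2)]:
D(12) = (12-1) × [D(11) + D(10)]
      = 11 × [14684570 + 1334961]
      = 11 × 16019531
      = 176,214,841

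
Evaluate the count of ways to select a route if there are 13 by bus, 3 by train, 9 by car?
25

Solution: By the addition principle: 13 + 3 + 9 = 25.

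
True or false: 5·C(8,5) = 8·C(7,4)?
True

Solution: Absorption identity k·C(n,k) = n·C(n-1,k-1). LHS = 5·56 = 280; RHS = 8·35 = 280.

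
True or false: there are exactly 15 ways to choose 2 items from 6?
True

Explanation: C(6,2) = 15.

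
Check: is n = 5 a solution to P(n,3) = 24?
No

Solution: P(5,3) = 5·4·3 = 60, which does not equal 24.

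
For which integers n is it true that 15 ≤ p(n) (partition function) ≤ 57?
7, 8, 9, 10, 11

Explanation: Tabulating p(n) via p(n) = p(n−1) + p(n−2) − p(n−5) − p(n−7) + …: p(6)=11; p(7)=15; p(8)=22; p(9)=30; p(10)=42; p(11)=56; p(12)=77. So valid n = 7, 8, 9, 10, 11.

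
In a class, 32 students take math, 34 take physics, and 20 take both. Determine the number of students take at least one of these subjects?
46

Working:
|A∪B| = |A|+|B|-|A∩B| = 32+34-20 = 46.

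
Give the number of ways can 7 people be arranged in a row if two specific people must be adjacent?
Treat pair as unit: (7-1)! arrangements × 2 internal orders = 1,440.

Answer: 1,440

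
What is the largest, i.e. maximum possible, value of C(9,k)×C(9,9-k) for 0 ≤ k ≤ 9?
15,876

C(9,k)·C(9,9-k) = C(9,k)², maximised at the centre k = 4: C(9,4)² = 15,876.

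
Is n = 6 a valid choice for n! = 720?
Yes

Reasoning: 6! = 6·5! = 6·120 = 720, which equals 720.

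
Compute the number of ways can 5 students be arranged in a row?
120

Arrangements of 5 distinct objects: 5! = 120.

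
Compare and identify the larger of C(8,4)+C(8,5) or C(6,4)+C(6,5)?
C(8,4)+C(8,5)

Explanation: First=126, Second=21.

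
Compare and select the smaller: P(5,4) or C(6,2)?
C(6,2)

Solution: P(5,4)=120, C(6,2)=15.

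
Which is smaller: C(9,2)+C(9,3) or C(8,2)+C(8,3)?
First=120, Second=84.

Answer: C(8,2)+C(8,3)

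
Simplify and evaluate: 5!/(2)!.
60

This equals 5×4×3 = 60.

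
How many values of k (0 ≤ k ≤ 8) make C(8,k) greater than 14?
5

Solution: Row 8 is unimodal and symmetric about k=8/2. C(8,1)=8 ≤ 14; C(8,2)=28 > 14; by symmetry C(8,k) > 14 for k = 2..6. That's 6 - 2 + 1 = 5 values.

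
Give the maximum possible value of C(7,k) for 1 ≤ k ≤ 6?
C(7,k) is maximised at the centre of the row: C(7,3) = 35.
Final answer: 35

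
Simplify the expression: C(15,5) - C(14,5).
1,001

C(15,5) - C(14,5) = C(14,4) = 1,001.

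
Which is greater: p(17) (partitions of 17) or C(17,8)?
C(17,8)

Reasoning: Pentagonal recurrence p(n) = p(n−1) + p(n−2) − p(n−5) − p(n−7) + …: p(17) = p(16) + p(15) − p(12) − p(10) + p(5) + p(2) = 231 + 176 − 77 − 42 + 7 + 2 = 297; C(17,8) = 24,310.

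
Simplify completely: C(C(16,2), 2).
7,140

Explanation: C(16,2) = 120, then C(120, 2) = 7,140.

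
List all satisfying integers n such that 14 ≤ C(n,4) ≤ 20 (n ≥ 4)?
6

Working:
C(5,4)=5; C(6,4)=15; C(7,4)=35. So valid n = 6.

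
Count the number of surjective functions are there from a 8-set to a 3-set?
5,796

Onto functions = 3! × S(8,3)
First compute S(8,3) via recurrence:
Using the Stirling recurrence: S(n,k) = k·S(n-1,k) + S(n-1,k-1)
S(8,3) = 3·S(7,3) + S(7,2)
         = 3·301 + 63
         = 903 + 63
         = 966
Then: 6 × 966 = 5,796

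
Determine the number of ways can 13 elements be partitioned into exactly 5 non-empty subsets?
7,508,501

Working:
This equals S(13,5), the Stirling number of the 2nd kind.
Using the Stirling recurrence: S(n,k) = k·S(n-1,k) + S(n-1,k-1)
S(13,5) = 5·S(12,5) + S(12,4)
         = 5·1379400 + 611501
         = 6897000 + 611501
         = 7,508,501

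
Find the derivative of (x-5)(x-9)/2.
(2x - 14)/2

d/dx[(x-5)(x-9)] = (x-9) + (x-5) = 2x - 14. Dividing by 2 gives (2x - 14)/2.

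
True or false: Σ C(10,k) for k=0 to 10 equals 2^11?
False

Solution: Binomial theorem: Σ C(10,k) = (1+1)^10 = 2^10 = 1,024; RHS 2^11 = 2,048.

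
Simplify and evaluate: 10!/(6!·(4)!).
210

This is C(10,6) = 210.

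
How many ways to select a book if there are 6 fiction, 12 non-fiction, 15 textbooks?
33

Working:
By the addition principle: 6 + 12 + 15 = 33.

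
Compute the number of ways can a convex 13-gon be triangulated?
58,786

Explanation: Using the Catalan number formula: C_n = C(2n, n) / (n+1)
C_11 = C(22, 11) / (11+1)
     = 705432 / 12
     = 58,786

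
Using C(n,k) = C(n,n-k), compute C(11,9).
C(11,9) = C(11,2) = 55.

Answer: 55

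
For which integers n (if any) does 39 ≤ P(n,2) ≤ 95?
7, 8, 9, 10

Explanation: P(6,2)=30; P(7,2)=42; P(8,2)=56; P(9,2)=72; P(10,2)=90; P(11,2)=110. So valid n = 7, 8, 9, 10.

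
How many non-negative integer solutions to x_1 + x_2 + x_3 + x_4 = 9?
220
C(9+4-1, 4-1) = 220.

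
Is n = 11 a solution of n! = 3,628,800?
No

Solution: 11! = 11·10! = 11·3,628,800 = 39,916,800, which does not equal 3,628,800.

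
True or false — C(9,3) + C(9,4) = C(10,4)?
True
Pascal's identity: LHS = 84 + 126 = 210; RHS = C(10,4) = 210. Both sides agree, so the statement holds.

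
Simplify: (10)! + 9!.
(10)! + 9! = (10)·9! + 9! = (10+1)·9! = 11·9! = 3,991,680.

Answer: 3,991,680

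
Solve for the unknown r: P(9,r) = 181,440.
P(9,r) = 9·8·…·(9−r+1), a product of r factors. Multiplying down from 9: 9 = 9; 9·8 = 72; 9·8·7 = 504; 9·8·7·6 = 3,024; 9·8·7·6·5 = 15,120; 9·8·7·6·5·4 = 60,480; 9·8·7·6·5·4·3 = 181,440 ✓ (7 factors). So r = 7.

Answer: 7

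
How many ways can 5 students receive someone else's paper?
44
Using D(n) = (n-1)[D(n-1) + D(n-2)]:
D(5) = (5-1) × [D(4) + D(3)]
      = 4 × [9 + 2]
      = 4 × 11
      = 44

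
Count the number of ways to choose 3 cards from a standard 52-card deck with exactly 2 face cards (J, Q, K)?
2,640
12 face cards and 40 non-face cards: C(12,2) × C(40,1) = 66 × 40 = 2,640.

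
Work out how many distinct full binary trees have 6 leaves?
Using the Catalan number formula: C_n = C(2n, n) / (n+1)
C_5 = C(10, 5) / (5+1)
     = 252 / 6
     = 42

Answer: 42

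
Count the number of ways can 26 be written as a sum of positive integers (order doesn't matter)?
Pentagonal recurrence p(n) = p(n−1) + p(n−2) − p(n−5) − p(n−7) + …: p(26) = p(25) + p(24) − p(21) − p(19) + p(14) + p(11) − p(4) − p(0) = 1,958 + 1,575 − 792 − 490 + 135 + 56 − 5 − 1 = 2,436.

Answer: 2,436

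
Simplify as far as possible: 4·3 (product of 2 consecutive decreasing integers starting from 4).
This is P(4,2) = 4!/(2)! = 12.

Answer: 12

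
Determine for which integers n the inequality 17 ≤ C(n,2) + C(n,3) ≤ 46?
5, 6

Reasoning: C(4,2)+C(4,3)=10; C(5,2)+C(5,3)=20; C(6,2)+C(6,3)=35; C(7,2)+C(7,3)=56. So valid n = 5, 6.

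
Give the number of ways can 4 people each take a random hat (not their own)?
Using D(n) = (n-1)[D(n-1) + D(n-2)]:
D(4) = (4-1) × [D(3) + D(2)]
      = 3 × [2 + 1]
      = 3 × 3
      = 9
Final answer: 9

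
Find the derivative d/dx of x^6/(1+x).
(6x^5(1+x) - x^6)/(1+x)²

Reasoning: Quotient rule: [6x^{5}(1+x) - x^6]/(1+x)².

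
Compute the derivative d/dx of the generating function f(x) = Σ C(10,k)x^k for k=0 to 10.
Σ k·C(10,k)x^(k-1) for k=1 to 10

Solution: Term-by-term differentiation gives Σ k·C(10,k)x^{k-1} for k=1 to 10.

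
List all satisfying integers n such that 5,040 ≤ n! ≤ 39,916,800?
7, 8, 9, 10, 11

Solution: n! is strictly increasing; 7! = 5,040 and 11! = 39,916,800, so valid n = 7, 8, 9, 10, 11.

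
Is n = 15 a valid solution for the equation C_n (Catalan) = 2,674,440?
No

C_15 = C(30,15)/(15+1) = 155,117,520/16 = 9,694,845, which does not equal 2,674,440.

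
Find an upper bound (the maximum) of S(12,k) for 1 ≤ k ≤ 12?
1,379,400

Solution: Row S(12,k) for k = 1..12 (via S(n,k) = k·S(n−1,k) + S(n−1,k−1)): 1, 2,047, 86,526, 611,501, 1,379,400, 1,323,652, 627,396, 159,027, 22,275, 1,705, 66, 1. The row is unimodal; maximum at k = 5: 1,379,400.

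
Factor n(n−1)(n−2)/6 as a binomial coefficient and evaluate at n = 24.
n(n−1)(n−2)/6 = n!/(3!(n−3)!) = C(n,3). At n = 24: C(24,3) = 2,024.

Answer: C(n,3); C(24,3) = 2,024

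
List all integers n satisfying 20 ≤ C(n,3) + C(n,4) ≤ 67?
C(5,3)+C(5,4)=15; C(6,3)+C(6,4)=35; C(7,3)+C(7,4)=70. So valid n = 6.

Answer: 6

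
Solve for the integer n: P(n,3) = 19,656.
28
P(n,3) = n(n−1)(n−2) is increasing in n; n(n−1)(n−2) ≈ (n−1)^3 = 19,656 gives n ≈ 28.0. Check: P(26,3) = 15,600, P(27,3) = 17,550, P(28,3) = 19,656 ✓. So n = 28.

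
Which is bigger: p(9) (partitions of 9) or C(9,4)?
Pentagonal recurrence p(n) = p(n−1) + p(n−2) − p(n−5) − p(n−7) + …: p(9) = p(8) + p(7) − p(4) − p(2) = 22 + 15 − 5 − 2 = 30; C(9,4) = 126.
Final answer: C(9,4)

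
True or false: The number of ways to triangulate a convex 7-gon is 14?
False

Triangulations of a convex 7-gon are counted by the Catalan number C_5: C_5 = C(10,5)/(5+1) = 252/6 = 42.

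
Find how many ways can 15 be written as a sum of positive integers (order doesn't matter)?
Pentagonal recurrence p(n) = p(n−1) + p(n−2) − p(n−5) − p(n−7) + …: p(15) = p(14) + p(13) − p(10) − p(8) + p(3) + p(0) = 135 + 101 − 42 − 22 + 3 + 1 = 176.

Answer: 176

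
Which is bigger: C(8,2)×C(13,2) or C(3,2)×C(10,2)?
C(8,2)×C(13,2)

Working:
C(8,2)×C(13,2)=2,184, C(3,2)×C(10,2)=135.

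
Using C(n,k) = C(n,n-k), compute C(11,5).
462

Reasoning: C(11,5) = C(11,6) = 462.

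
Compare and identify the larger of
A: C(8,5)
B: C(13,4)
B

Explanation: A=C(8,5)=56, B=C(13,4)=715.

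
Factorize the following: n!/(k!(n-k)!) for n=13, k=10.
C(13,10) = 286

This is the binomial coefficient C(13,10) = 286.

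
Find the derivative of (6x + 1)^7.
42(6x + 1)^6

Working:
Chain rule: 7(6x+1)^{6} × 6 = 42(6x+1)^{6}.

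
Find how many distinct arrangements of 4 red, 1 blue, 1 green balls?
30

Multinomial: 6!/(4! × 1! × 1!) = 30.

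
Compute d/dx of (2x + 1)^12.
24(2x + 1)^11

Reasoning: Chain rule: 12(2x+1)^{11} × 2 = 24(2x+1)^{11}.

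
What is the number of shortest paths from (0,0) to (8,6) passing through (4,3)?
1,225

Solution: To (4,3): C(7,4)=35. From there: C(7,4)=35. Total: 1,225.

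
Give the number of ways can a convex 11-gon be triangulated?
4,862

Reasoning: Using the Catalan number formula: C_n = C(2n, n) / (n+1)
C_9 = C(18, 9) / (9+1)
     = 48620 / 10
     = 4,862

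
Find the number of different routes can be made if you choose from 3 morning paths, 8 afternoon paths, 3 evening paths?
72

Explanation: By the multiplication principle: 3 × 8 × 3 = 72.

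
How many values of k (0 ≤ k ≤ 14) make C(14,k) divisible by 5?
0

Reasoning: Checking C(14,k) mod 5 for k = 0..14: none are divisible by 5. Count = 0.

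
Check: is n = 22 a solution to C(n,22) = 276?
No

Solution: C(22,22) = 22·21·20·19·18·17·16·15·14·13·12·11·10·9·8·7·6·5·4·3·2·1/22! = 1,124,000,727,777,607,680,000/1,124,000,727,777,607,680,000 = 1, which does not equal 276.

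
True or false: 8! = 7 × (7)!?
False
8! = 8 × 7! = 40,320, but 7 × 7! = 35,280.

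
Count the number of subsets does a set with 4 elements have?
Each element can be included or excluded: 2^4 = 16.
Final answer: 16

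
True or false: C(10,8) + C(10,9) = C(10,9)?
False

Pascal's identity gives C(11,9) = 55, whereas C(10,9) = 10.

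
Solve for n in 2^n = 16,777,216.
24

16,777,216 = 1,024 × 1,024 × 16 = 2^10 × 2^10 × 2^4 = 2^24, so n = 24.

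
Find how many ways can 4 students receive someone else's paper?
Using D(n) = (n-1)[D(n-1) + D(n-2)]:
D(4) = (4-1) × [D(3) + D(2)]
      = 3 × [2 + 1]
      = 3 × 3
      = 9
Final answer: 9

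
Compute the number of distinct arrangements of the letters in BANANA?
60

Word has 6 letters (B=1, A=3, N=2). Arrangements: 6!/Π(k!) = 60.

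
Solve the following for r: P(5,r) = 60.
3
P(5,r) = 5·4·…·(5−r+1), a product of r factors. Multiplying down from 5: 5 = 5; 5·4 = 20; 5·4·3 = 60 ✓ (3 factors). So r = 3.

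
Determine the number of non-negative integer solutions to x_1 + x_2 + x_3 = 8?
C(8+3-1, 3-1) = 45.

Answer: 45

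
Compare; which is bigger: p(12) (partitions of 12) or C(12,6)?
C(12,6)

Explanation: Pentagonal recurrence p(n) = p(n−1) + p(n−2) − p(n−5) − p(n−7) + …: p(12) = p(11) + p(10) − p(7) − p(5) + p(0) = 56 + 42 − 15 − 7 + 1 = 77; C(12,6) = 924.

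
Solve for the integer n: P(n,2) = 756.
P(n,2) = n(n−1) is increasing in n; n(n−1) ≈ (n−0.5)^2 = 756 gives n ≈ 28.0. Check: P(26,2) = 650, P(27,2) = 702, P(28,2) = 756 ✓. So n = 28.
Final answer: 28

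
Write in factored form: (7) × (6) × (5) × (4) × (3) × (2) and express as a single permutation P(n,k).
P(7,6) = 7!/(1)!

Reasoning: Product of 6 consecutive descending integers starting at 7: P(7,6) = 7!/1! = 5,040.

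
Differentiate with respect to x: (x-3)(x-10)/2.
(2x - 13)/2

Solution: d/dx[(x-3)(x-10)] = (x-10) + (x-3) = 2x - 13. Dividing by 2 gives (2x - 13)/2.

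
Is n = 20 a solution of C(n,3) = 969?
No

Solution: C(20,3) = 20·19·18/3! = 6,840/6 = 1,140, which does not equal 969.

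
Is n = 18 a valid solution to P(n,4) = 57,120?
No

Working:
P(18,4) = 18·17·16·15 = 73,440, which does not equal 57,120.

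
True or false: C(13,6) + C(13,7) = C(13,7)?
False

Solution: Pascal's identity gives C(14,7) = 3,432, whereas C(13,7) = 1,716.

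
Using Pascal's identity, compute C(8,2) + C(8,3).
C(8,2) + C(8,3) = C(9,3) = 84.
Final answer: 84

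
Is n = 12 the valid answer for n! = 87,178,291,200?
12! = 12·11! = 12·39,916,800 = 479,001,600, which does not equal 87,178,291,200.
Final answer: No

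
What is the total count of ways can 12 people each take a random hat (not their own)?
176,214,841

Working:
Using D(n) = (n-1)[D(n-1) + D(n-2)]:
D(12) = (12-1) × [D(11) + D(10)]
      = 11 × [14684570 + 1334961]
      = 11 × 16019531
      = 176,214,841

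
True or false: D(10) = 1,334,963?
False

Derangements of 10 elements: D(10) = (10-1)·[D(9) + D(8)] = 9·[133,496 + 14,833] = 1,334,961.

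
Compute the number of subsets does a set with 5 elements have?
32

Working:
Each element can be included or excluded: 2^5 = 32.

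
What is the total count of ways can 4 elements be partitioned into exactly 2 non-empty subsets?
7
This equals S(4,2), the Stirling number of the 2nd kind.
Using the Stirling recurrence: S(n,k) = k·S(n-1,k) + S(n-1,k-1)
S(4,2) = 2·S(3,2) + S(3,1)
         = 2·3 + 1
         = 6 + 1
         = 7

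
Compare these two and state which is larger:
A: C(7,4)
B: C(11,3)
B

Reasoning: A=C(7,4)=35, B=C(11,3)=165.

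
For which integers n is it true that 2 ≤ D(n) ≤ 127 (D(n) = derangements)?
Using D(n) = (n−1)[D(n−1) + D(n−2)] with D(1)=0, D(2)=1: D(2)=1; D(3)=2; D(4)=9; D(5)=44; D(6)=265. So valid n = 3, 4, 5.

Answer: 3, 4, 5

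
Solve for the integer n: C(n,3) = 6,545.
35

Reasoning: C(n,3) = n(n−1)(n−2)/3! is increasing in n, and n(n−1)(n−2) = 3!·6,545 = 39,270 ≈ (n−1)^3 gives n ≈ 35.0. Check: C(33,3) = 5,456, C(34,3) = 5,984, C(35,3) = 6,545 ✓. So n = 35.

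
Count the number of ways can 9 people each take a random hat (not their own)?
133,496
Using D(n) = (n-1)[D(n-1) + D(n-2)]:
D(9) = (9-1) × [D(8) + D(7)]
      = 8 × [14833 + 1854]
      = 8 × 16687
      = 133,496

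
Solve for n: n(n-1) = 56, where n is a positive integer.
8

Explanation: n² − n − 56 = 0, so n = (1 ± √(1 + 4·56))/2 = (1 ± √225)/2 = (1 ± 15)/2, i.e. n = 8 or n = -7. Taking the positive root, n = 8 (check: 8×7 = 56).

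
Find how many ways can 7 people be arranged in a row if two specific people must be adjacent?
Treat pair as unit: (7-1)! arrangements × 2 internal orders = 1,440.

Answer: 1,440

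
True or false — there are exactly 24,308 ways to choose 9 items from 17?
False

Working:
C(17,9) = 24,310 ≠ 24308.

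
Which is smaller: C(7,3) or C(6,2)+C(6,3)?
By Pascal's identity: C(7,3) = C(6,2)+C(6,3) = 35. Equal.
Final answer: Equal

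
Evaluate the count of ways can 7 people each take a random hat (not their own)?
1,854

Solution: Using D(n) = (n-1)[D(n-1) + D(n-2)]:
D(7) = (7-1) × [D(6) + D(5)]
      = 6 × [265 + 44]
      = 6 × 309
      = 1,854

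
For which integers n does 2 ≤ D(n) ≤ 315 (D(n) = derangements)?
3, 4, 5, 6

Reasoning: Using D(n) = (n−1)[D(n−1) + D(n−2)] with D(1)=0, D(2)=1: D(2)=1; D(3)=2; D(4)=9; D(5)=44; D(6)=265; D(7)=1,854. So valid n = 3, 4, 5, 6.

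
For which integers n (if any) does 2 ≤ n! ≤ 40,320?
2, 3, 4, 5, 6, 7, 8

Explanation: n! is strictly increasing; 2! = 2 and 8! = 40,320, so valid n = 2, 3, 4, 5, 6, 7, 8.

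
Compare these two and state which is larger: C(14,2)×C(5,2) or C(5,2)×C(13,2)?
C(14,2)×C(5,2)
C(14,2)×C(5,2)=910, C(5,2)×C(13,2)=780.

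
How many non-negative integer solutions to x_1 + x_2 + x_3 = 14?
120
C(14+3-1, 3-1) = 120.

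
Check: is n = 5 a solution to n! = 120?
Yes

5! = 5·4! = 5·24 = 120, which equals 120.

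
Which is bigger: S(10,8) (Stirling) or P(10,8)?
P(10,8)

Working:
S(10,8) = 8·S(9,8) + S(9,7) = 8·36 + 462 = 750; P(10,8) = 1,814,400.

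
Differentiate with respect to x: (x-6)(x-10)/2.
d/dx[(x-6)(x-10)] = (x-10) + (x-6) = 2x - 16. Dividing by 2 gives (2x - 16)/2.
Final answer: (2x - 16)/2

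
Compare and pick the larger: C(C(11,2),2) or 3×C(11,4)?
C(C(11,2),2)

Solution: C(C(11,2),2)=1,485, 3×C(11,4)=990.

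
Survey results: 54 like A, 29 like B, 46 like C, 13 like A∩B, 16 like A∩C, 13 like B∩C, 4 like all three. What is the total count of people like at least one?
91

|A∪B∪C| = 54+29+46-13-16-13+4 = 91.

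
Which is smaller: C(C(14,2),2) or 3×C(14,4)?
C(C(14,2),2)=4,095, 3×C(14,4)=3,003.
Final answer: 3×C(14,4)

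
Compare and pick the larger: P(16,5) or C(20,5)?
P(16,5)

Explanation: P(16,5)=524,160, C(20,5)=15,504.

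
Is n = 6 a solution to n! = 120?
No

Working:
6! = 6·5! = 6·120 = 720, which does not equal 120.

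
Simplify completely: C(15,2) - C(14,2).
14

Working:
C(15,2) - C(14,2) = C(14,1) = 14.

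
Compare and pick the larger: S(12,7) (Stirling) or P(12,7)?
S(12,7) = 7·S(11,7) + S(11,6) = 7·63,987 + 179,487 = 627,396; P(12,7) = 3,991,680.

Answer: P(12,7)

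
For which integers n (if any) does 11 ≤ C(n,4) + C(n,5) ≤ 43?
6

Reasoning: C(5,4)+C(5,5)=6; C(6,4)+C(6,5)=21; C(7,4)+C(7,5)=56. So valid n = 6.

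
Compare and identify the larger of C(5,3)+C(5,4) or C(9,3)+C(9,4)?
C(9,3)+C(9,4)

Working:
First=15, Second=210.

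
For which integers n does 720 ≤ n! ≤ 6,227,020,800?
6, 7, 8, 9, 10, 11, 12, 13

Working:
n! is strictly increasing; 6! = 720 and 13! = 6,227,020,800, so valid n = 6, 7, 8, 9, 10, 11, 12, 13.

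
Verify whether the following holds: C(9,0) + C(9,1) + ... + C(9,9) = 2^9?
True

Binomial theorem with x = y = 1: Σ C(9,i) = (1+1)^9 = 2^9 = 512. The statement holds.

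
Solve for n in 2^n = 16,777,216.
24

Solution: 16,777,216 = 1,024 × 1,024 × 16 = 2^10 × 2^10 × 2^4 = 2^24, so n = 24.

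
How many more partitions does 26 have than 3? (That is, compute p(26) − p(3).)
Pentagonal recurrence p(n) = p(n−1) + p(n−2) − p(n−5) − p(n−7) + …: p(26) = p(25) + p(24) − p(21) − p(19) + p(14) + p(11) − p(4) − p(0) = 1,958 + 1,575 − 792 − 490 + 135 + 56 − 5 − 1 = 2,436.
p(3) = p(2) + p(1) = 2 + 1 = 3.
Difference = 2,436 − 3 = 2,433.
Final answer: 2,433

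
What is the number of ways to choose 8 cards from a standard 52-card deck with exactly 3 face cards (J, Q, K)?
144,761,760

12 face cards and 40 non-face cards: C(12,3) × C(40,5) = 220 × 658,008 = 144,761,760.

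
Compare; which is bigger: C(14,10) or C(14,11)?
C(14,10)

Working:
C(14,10)=1,001, C(14,11)=364.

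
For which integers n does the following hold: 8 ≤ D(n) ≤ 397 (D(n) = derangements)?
Using D(n) = (n−1)[D(n−1) + D(n−2)] with D(1)=0, D(2)=1: D(3)=2; D(4)=9; D(5)=44; D(6)=265; D(7)=1,854. So valid n = 4, 5, 6.

Answer: 4, 5, 6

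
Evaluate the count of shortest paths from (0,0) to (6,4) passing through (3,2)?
To (3,2): C(5,3)=10. From there: C(5,3)=10. Total: 100.

Answer: 100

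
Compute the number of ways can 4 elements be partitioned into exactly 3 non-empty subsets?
6

This equals S(4,3), the Stirling number of the 2nd kind.
Using the Stirling recurrence: S(n,k) = k·S(n-1,k) + S(n-1,k-1)
S(4,3) = 3·S(3,3) + S(3,2)
         = 3·1 + 3
         = 3 + 3
         = 6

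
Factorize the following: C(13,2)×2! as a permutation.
C(13,2)×2! = [13!/(2!(11)!)]×2! = 13!/(11)! = P(13,2) = 156.

Answer: P(13,2)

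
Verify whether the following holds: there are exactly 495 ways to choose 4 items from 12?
C(12,4) = 495.

Answer: True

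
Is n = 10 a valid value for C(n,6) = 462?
No

Solution: C(10,6) = 10·9·8·7·6·5/6! = 151,200/720 = 210, which does not equal 462.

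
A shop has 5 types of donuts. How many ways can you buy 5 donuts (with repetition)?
126
Stars and bars: C(5+5-1, 5) = C(9, 5) = 126.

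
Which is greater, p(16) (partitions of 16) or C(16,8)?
Pentagonal recurrence p(n) = p(n−1) + p(n−2) − p(n−5) − p(n−7) + …: p(16) = p(15) + p(14) − p(11) − p(9) + p(4) + p(1) = 176 + 135 − 56 − 30 + 5 + 1 = 231; C(16,8) = 12,870.

Answer: C(16,8)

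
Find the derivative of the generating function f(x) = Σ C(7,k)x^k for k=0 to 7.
Σ k·C(7,k)x^(k-1) for k=1 to 7

Term-by-term differentiation gives Σ k·C(7,k)x^{k-1} for k=1 to 7.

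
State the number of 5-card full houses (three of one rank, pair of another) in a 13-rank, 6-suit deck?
Triple rank: 13. Triple suits: C(6,3)=20. Pair rank: 12. Pair suits: C(6,2)=15. Total: 46,800.

Answer: 46,800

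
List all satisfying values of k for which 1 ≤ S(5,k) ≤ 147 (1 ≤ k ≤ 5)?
1, 2, 3, 4, 5

Working:
S(5,1)=1; S(5,2)=15; S(5,3)=25; S(5,4)=10; S(5,5)=1. So valid k = 1, 2, 3, 4, 5.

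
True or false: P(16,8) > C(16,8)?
True

Reasoning: P(16,8) = 518,918,400 and C(16,8) = 12,870; P(n,r) = r! × C(n,r) so P > C whenever r ≥ 2.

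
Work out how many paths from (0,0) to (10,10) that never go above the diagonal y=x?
16,796

Counted by the Catalan number C_10: C_10 = C(20,10)/(10+1) = 184,756/11 = 16,796.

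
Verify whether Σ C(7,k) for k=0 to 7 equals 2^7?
True

Binomial theorem: Σ C(7,k) = (1+1)^7 = 2^7 = 128; RHS 2^7 = 128.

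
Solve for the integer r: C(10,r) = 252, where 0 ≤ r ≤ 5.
C(10,r) is increasing for 0 ≤ r ≤ 5. Stepping up (C(10,r+1) = C(10,r)·(10−r)/(r+1)): C(10,1) = 10, C(10,2) = 45, C(10,3) = 120, C(10,4) = 210, C(10,5) = 252 ✓. So r = 5.
Final answer: 5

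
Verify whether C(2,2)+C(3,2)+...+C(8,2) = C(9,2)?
Hockey stick identity gives Σ = C(9,3) = 84; RHS C(9,2) = 36.

Answer: False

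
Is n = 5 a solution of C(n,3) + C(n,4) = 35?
No

Explanation: C(5,3) + C(5,4) = 10 + 5 = 15, which does not equal 35.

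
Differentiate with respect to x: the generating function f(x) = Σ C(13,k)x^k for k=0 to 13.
Σ k·C(13,k)x^(k-1) for k=1 to 13

Solution: Term-by-term differentiation gives Σ k·C(13,k)x^{k-1} for k=1 to 13.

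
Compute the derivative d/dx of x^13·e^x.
(13x^12 + x^13)e^x

Solution: Product rule: d/dx[x^13]·e^x + x^13·d/dx[e^x] = 13x^{12}e^x + x^13e^x.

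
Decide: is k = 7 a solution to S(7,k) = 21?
No

Working:
S(7,7) = 7·S(6,7) + S(6,6) = 7·0 + 1 = 1, which does not equal 21.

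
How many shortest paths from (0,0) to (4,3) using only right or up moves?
35

Solution: Choose 4 rights from 7 moves: C(7,4) = 35.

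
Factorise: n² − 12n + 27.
(n − 3)(n − 9)

Explanation: Seek roots whose sum is 12 and product is 27: (3, 9). So n² − 12n + 27 = (n − 3)(n − 9).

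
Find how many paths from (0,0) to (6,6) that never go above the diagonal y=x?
132

Counted by the Catalan number C_6: C_6 = C(12,6)/(6+1) = 924/7 = 132.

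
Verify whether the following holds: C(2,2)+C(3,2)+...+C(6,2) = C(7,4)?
Hockey stick identity gives Σ = C(7,3) = 35; RHS C(7,4) = 35.

Answer: True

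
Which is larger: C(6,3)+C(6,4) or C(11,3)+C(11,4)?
First=35, Second=495.

Answer: C(11,3)+C(11,4)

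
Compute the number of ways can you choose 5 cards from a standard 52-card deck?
2,598,960

C(52,5) = 2,598,960.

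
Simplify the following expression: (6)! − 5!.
(6)! − 5! = (6)·5! − 5! = (6−1)·5! = 5·5! = 600.

Answer: 600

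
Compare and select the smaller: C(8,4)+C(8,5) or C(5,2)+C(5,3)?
C(5,2)+C(5,3)

First=126, Second=20.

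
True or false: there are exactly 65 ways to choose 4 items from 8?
C(8,4) = 70 ≠ 65.
Final answer: False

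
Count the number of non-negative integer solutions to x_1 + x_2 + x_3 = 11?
C(11+3-1, 3-1) = 78.
Final answer: 78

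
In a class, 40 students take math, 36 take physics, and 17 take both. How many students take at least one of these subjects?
|A∪B| = |A|+|B|-|A∩B| = 40+36-17 = 59.

Answer: 59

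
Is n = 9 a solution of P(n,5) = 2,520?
P(9,5) = 9·8·7·6·5 = 15,120, which does not equal 2,520.

Answer: No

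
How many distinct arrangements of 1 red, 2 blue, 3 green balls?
60

Multinomial: 6!/(1! × 2! × 3!) = 60.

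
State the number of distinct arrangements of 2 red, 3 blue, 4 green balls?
1,260

Working:
Multinomial: 9!/(2! × 3! × 4!) = 1,260.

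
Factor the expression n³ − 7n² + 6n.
n(n − 1)(n − 6)

Working:
n³ − 7n² + 6n = n(n² − 7n + 6) = n(n − 1)(n − 6).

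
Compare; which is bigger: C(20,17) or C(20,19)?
C(20,17)

Working:
C(20,17)=1,140, C(20,19)=20.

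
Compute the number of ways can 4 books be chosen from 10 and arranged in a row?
5,040

P(10,4) = 10!/(10-4)! = 5,040.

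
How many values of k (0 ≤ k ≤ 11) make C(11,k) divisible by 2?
4

Explanation: Checking C(11,k) mod 2 for k = 0..11: divisible at k = 4, 5, 6, 7. That's 4 values.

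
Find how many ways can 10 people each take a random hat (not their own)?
1,334,961

Explanation: Using D(n) = (n-1)[D(n-1) + D(n-2)]:
D(10) = (10-1) × [D(9) + D(8)]
      = 9 × [133496 + 14833]
      = 9 × 148329
      = 1,334,961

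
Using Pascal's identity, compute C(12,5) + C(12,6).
1,716
C(12,5) + C(12,6) = C(13,6) = 1,716.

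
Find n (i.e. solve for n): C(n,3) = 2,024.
24

Solution: C(n,3) = n(n−1)(n−2)/3! is increasing in n, and n(n−1)(n−2) = 3!·2,024 = 12,144 ≈ (n−1)^3 gives n ≈ 24.0. Check: C(22,3) = 1,540, C(23,3) = 1,771, C(24,3) = 2,024 ✓. So n = 24.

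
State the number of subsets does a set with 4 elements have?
16

Explanation: Each element can be included or excluded: 2^4 = 16.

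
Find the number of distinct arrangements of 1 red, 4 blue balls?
5
Multinomial: 5!/(1! × 4!) = 5.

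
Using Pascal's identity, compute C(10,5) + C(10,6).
462

Reasoning: C(10,5) + C(10,6) = C(11,6) = 462.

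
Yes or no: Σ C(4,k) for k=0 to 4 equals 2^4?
Yes
Binomial theorem: Σ C(4,k) = (1+1)^4 = 2^4 = 16; RHS 2^4 = 16.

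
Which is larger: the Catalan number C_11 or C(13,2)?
C_11 = C(22,11)/(11+1) = 705,432/12 = 58,786; C(13,2) = 78.
Final answer: C_11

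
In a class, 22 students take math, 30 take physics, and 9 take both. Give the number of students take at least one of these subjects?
43

Working:
|A∪B| = |A|+|B|-|A∩B| = 22+30-9 = 43.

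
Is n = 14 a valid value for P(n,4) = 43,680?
P(14,4) = 14·13·12·11 = 24,024, which does not equal 43,680.
Final answer: No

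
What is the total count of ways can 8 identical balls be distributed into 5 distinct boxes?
495

C(8+5-1, 5-1) = C(12, 4) = 495.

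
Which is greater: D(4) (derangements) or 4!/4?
D(4)

Reasoning: D(4) = (4-1)·[D(3) + D(2)] = 3·[2 + 1] = 9; 4!/4 = 24/4 = 6.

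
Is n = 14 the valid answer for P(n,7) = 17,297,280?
Yes

Explanation: P(14,7) = 14·13·12·11·10·9·8 = 17,297,280, which equals 17,297,280.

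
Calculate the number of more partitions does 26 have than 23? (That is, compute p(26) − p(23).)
1,181

Pentagonal recurrence p(n) = p(n−1) + p(n−2) − p(n−5) − p(n−7) + …: p(26) = p(25) + p(24) − p(21) − p(19) + p(14) + p(11) − p(4) − p(0) = 1,958 + 1,575 − 792 − 490 + 135 + 56 − 5 − 1 = 2,436.
p(23) = p(22) + p(21) − p(18) − p(16) + p(11) + p(8) − p(1) = 1,002 + 792 − 385 − 231 + 56 + 22 − 1 = 1,255.
Difference = 2,436 − 1,255 = 1,181.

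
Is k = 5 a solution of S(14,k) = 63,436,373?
No

Reasoning: S(14,5) = 5·S(13,5) + S(13,4) = 5·7,508,501 + 2,532,530 = 40,075,035, which does not equal 63,436,373.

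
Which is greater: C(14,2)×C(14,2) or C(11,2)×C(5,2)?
C(14,2)×C(14,2)

C(14,2)×C(14,2)=8,281, C(11,2)×C(5,2)=550.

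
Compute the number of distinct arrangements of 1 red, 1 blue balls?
2

Working:
Multinomial: 2!/(1! × 1!) = 2.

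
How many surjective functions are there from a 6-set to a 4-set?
1,560
Onto functions = 4! × S(6,4)
First compute S(6,4) via recurrence:
Using the Stirling recurrence: S(n,k) = k·S(n-1,k) + S(n-1,k-1)
S(6,4) = 4·S(5,4) + S(5,3)
         = 4·10 + 25
         = 40 + 25
         = 65
Then: 24 × 65 = 1,560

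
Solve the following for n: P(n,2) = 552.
P(n,2) = n(n−1) is increasing in n; n(n−1) ≈ (n−0.5)^2 = 552 gives n ≈ 24.0. Check: P(22,2) = 462, P(23,2) = 506, P(24,2) = 552 ✓. So n = 24.
Final answer: 24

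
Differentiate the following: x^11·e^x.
Product rule: d/dx[x^11]·e^x + x^11·d/dx[e^x] = 11x^{10}e^x + x^11e^x.
Final answer: (11x^10 + x^11)e^x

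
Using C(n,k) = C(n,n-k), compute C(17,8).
24,310

Reasoning: C(17,8) = C(17,9) = 24,310.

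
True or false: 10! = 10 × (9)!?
True

Reasoning: By definition n! = n × (n-1)!, so 10! = 10 × 9!.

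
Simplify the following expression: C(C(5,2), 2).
45

C(5,2) = 10, then C(10, 2) = 45.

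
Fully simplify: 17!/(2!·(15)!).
This is C(17,2) = 136.

Answer: 136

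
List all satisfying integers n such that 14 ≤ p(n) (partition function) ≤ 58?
7, 8, 9, 10, 11

Explanation: Tabulating p(n) via p(n) = p(n−1) + p(n−2) − p(n−5) − p(n−7) + …: p(6)=11; p(7)=15; p(8)=22; p(9)=30; p(10)=42; p(11)=56; p(12)=77. So valid n = 7, 8, 9, 10, 11.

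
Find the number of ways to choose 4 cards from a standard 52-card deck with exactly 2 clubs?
57,798

Solution: 13 clubs and 39 non-clubs: C(13,2) × C(39,2) = 78 × 741 = 57,798.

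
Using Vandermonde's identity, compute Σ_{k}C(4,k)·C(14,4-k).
= C(4+14,4) = C(18,4) = 3,060.

Answer: 3,060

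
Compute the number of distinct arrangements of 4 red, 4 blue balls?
70
Multinomial: 8!/(4! × 4!) = 70.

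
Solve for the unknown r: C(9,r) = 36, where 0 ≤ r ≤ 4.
2

Solution: C(9,r) is increasing for 0 ≤ r ≤ 4. Stepping up (C(9,r+1) = C(9,r)·(9−r)/(r+1)): C(9,1) = 9, C(9,2) = 36 ✓. So r = 2.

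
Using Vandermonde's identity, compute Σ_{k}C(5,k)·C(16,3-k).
= C(5+16,3) = C(21,3) = 1,330.
Final answer: 1,330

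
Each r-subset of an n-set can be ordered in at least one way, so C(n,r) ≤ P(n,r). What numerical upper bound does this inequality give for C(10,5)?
30,240

P(10,5) = 10·9·8·7·6 = 30,240, so C(10,5) ≤ 30,240. (The bound is loose by a factor of 5! = 120: C(10,5) = 30,240/120 = 252.)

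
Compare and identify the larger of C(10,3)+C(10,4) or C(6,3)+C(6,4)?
First=330, Second=35.
Final answer: C(10,3)+C(10,4)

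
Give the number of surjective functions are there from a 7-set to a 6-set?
15,120

Onto functions = 6! × S(7,6)
First compute S(7,6) via recurrence:
Using the Stirling recurrence: S(n,k) = k·S(n-1,k) + S(n-1,k-1)
S(7,6) = 6·S(6,6) + S(6,5)
         = 6·1 + 15
         = 6 + 15
         = 21
Then: 720 × 21 = 15,120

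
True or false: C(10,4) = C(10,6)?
True

Working:
C(10,4) = C(10,10-4) by the symmetry property; both equal 210.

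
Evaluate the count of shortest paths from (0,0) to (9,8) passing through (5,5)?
8,820
To (5,5): C(10,5)=252. From there: C(7,4)=35. Total: 8,820.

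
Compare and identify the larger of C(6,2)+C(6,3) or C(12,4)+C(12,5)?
C(12,4)+C(12,5)
First=35, Second=1,287.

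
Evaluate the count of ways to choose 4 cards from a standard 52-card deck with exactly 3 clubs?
11,154

Reasoning: 13 clubs and 39 non-clubs: C(13,3) × C(39,1) = 286 × 39 = 11,154.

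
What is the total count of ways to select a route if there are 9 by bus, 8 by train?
By the addition principle: 9 + 8 = 17.
Final answer: 17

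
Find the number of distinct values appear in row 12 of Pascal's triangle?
7

Explanation: Row 12 has entries C(12,0)..C(12,12); by symmetry C(12,k)=C(12,12-k), giving 7 distinct values.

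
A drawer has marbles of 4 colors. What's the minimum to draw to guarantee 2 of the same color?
Worst case: 1 of each = 4. One more: 5.
Final answer: 5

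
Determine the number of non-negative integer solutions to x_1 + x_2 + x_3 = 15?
C(15+3-1, 3-1) = 136.

Answer: 136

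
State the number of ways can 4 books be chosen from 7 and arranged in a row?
P(7,4) = 7!/(7-4)! = 840.

Answer: 840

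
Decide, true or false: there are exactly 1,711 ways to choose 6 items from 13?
C(13,6) = 1,716 ≠ 1711.
Final answer: False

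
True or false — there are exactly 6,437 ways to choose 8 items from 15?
C(15,8) = 6,435 ≠ 6437.
Final answer: False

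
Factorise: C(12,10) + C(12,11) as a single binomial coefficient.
C(13,11)

Solution: By Pascal's identity: C(12,10) + C(12,11) = C(13,11) = 78.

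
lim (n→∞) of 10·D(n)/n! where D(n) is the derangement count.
D(n)/n! → 1/e, so 10·D(n)/n! → 10/e.

Answer: 10/e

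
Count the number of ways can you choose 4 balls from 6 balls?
15

Explanation: C(6,4) = 6! / (4! × (6-4)!)
         = 6! / (4! × 2!)
         = 15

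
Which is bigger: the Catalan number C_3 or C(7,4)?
C(7,4)

Reasoning: C_3 = C(6,3)/(3+1) = 20/4 = 5; C(7,4) = 35.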